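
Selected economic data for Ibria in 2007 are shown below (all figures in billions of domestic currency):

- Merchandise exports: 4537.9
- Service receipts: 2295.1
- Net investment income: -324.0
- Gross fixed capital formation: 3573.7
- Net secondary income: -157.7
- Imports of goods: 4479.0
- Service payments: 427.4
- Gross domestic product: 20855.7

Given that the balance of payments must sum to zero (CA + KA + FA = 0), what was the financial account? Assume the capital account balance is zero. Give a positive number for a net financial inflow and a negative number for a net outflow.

-1444.9

Goods balance = 4537.9 - 4479.0 = 58.9
Services balance = 2295.1 - 427.4 = 1867.7
Trade balance (goods + services) = 58.9 + 1867.7 = 1926.6
Net primary income = -324.0
Net secondary income = -157.7
Current account = 1926.6 + (-324.0) + (-157.7) = 1444.9
Financial account = -(1444.9) = -1444.9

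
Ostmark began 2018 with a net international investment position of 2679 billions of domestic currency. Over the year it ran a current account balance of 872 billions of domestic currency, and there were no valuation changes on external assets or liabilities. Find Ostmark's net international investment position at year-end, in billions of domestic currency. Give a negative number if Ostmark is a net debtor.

With no valuation effects, change in NIIP = current account = 872
End-of-year NIIP = 2679 + 872 = 3551

3551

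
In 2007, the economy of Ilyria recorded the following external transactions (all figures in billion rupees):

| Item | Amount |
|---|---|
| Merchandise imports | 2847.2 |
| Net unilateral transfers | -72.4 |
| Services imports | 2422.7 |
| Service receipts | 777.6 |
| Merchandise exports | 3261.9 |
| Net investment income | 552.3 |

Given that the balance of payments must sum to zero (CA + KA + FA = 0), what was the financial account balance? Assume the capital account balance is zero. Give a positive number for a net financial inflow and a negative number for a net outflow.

Goods balance = 3261.9 - 2847.2 = 414.7
Services balance = 777.6 - 2422.7 = -1645.1
Trade balance (goods + services) = 414.7 + (-1645.1) = -1230.4
Net primary income = 552.3
Net secondary income = -72.4
Current account = -1230.4 + 552.3 + (-72.4) = -750.5
Financial account = -(-750.5) = 750.5

750.5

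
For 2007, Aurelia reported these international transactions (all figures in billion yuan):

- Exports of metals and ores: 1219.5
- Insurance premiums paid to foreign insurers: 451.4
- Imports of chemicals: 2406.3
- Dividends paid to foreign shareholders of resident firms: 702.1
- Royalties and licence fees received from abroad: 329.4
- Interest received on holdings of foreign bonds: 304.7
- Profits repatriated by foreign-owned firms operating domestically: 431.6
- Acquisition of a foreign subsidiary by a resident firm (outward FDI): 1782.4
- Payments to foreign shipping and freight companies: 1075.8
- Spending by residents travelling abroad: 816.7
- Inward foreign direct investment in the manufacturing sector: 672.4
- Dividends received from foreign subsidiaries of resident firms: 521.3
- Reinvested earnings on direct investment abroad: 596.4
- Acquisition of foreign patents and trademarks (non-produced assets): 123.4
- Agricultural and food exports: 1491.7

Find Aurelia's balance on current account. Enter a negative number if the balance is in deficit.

-1420.9

Goods: 1219.5 - 2406.3 + 1491.7 = 304.9
Services: -1075.8 + 329.4 - 816.7 - 451.4 = -2014.5
Primary income: 521.3 + 596.4 - 431.6 - 702.1 + 304.7 = 288.7
Current account = 304.9 + (-2014.5) + 288.7 = -1420.9
(Excluded from the current account — financial account: acquisition of a foreign subsidiary by a resident firm (outward FDI) 1782.4, inward foreign direct investment in the manufacturing sector 672.4; capital account: acquisition of foreign patents and trademarks (non-produced assets) 123.4.)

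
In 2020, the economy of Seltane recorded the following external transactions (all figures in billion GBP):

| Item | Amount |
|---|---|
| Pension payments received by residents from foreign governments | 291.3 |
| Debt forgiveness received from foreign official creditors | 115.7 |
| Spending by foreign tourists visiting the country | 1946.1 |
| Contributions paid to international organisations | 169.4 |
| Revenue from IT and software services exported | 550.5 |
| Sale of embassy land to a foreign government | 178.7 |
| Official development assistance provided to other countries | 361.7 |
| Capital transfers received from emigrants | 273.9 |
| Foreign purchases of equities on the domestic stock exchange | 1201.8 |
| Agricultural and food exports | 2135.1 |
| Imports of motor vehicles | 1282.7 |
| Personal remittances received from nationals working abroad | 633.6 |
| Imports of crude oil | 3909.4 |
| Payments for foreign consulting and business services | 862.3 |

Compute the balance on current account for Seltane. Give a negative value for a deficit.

-1028.9

Goods: -3909.4 - 1282.7 + 2135.1 = -3057.0
Services: 1946.1 + 550.5 - 862.3 = 1634.3
Secondary income: -361.7 - 169.4 + 291.3 + 633.6 = 393.8
Current account = (-3057.0) + 1634.3 + 393.8 = -1028.9
(Excluded from the current account — capital account: debt forgiveness received from foreign official creditors 115.7, sale of embassy land to a foreign government 178.7, capital transfers received from emigrants 273.9; financial account: foreign purchases of equities on the domestic stock exchange 1201.8.)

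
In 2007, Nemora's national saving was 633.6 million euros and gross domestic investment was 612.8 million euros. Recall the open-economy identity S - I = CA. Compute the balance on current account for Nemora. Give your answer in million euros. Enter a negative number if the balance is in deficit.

20.8

CA = S - I = 633.6 - 612.8 = 20.8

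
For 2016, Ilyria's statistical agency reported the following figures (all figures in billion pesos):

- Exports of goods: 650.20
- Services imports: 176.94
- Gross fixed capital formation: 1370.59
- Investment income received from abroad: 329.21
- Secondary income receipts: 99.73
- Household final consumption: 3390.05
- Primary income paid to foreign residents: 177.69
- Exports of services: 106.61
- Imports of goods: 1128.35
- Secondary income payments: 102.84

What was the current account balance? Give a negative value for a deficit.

Goods balance = 650.20 - 1128.35 = -478.15
Services balance = 106.61 - 176.94 = -70.33
Trade balance (goods + services) = -478.15 + (-70.33) = -548.48
Net primary income = 329.21 - 177.69 = 151.52
Net secondary income = 99.73 - 102.84 = -3.11
Current account = -548.48 + 151.52 + (-3.11) = -400.07

-400.07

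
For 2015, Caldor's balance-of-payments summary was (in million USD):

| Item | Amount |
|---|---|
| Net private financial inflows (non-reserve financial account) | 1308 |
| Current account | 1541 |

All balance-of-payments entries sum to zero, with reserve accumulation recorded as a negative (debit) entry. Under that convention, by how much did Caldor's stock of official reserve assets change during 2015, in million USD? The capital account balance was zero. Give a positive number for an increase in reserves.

Official reserve transactions balance = -(1541 + 1308) = -2849
An accumulation of reserves is recorded as a debit (negative entry), so the change in the stock of reserves is the negative of that balance.
Change in official reserves = -(-2849) = 2849

2849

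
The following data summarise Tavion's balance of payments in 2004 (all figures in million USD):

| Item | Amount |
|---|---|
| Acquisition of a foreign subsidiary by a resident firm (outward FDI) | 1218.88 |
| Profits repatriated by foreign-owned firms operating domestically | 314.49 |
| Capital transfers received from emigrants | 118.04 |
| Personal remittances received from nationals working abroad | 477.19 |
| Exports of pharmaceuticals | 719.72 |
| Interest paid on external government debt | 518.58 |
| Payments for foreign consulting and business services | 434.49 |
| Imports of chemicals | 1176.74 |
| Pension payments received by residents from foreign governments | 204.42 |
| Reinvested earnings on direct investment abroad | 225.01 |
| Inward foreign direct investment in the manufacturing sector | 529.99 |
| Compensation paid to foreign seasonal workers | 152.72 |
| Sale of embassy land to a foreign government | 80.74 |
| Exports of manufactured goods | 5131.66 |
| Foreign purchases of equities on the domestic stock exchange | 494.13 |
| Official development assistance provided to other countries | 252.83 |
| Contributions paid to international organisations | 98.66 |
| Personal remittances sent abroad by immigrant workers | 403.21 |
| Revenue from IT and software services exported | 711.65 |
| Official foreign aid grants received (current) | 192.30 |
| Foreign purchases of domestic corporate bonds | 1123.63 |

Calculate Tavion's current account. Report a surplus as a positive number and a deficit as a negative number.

4310.23

Goods: -1176.74 + 5131.66 + 719.72 = 4674.64
Services: 711.65 - 434.49 = 277.16
Primary income: -152.72 + 225.01 - 314.49 - 518.58 = -760.78
Secondary income: 192.30 + 204.42 - 252.83 - 403.21 - 98.66 + 477.19 = 119.21
Current account = 4674.64 + 277.16 + (-760.78) + 119.21 = 4310.23
(Excluded from the current account — financial account: acquisition of a foreign subsidiary by a resident firm (outward FDI) 1218.88, inward foreign direct investment in the manufacturing sector 529.99, foreign purchases of equities on the domestic stock exchange 494.13, foreign purchases of domestic corporate bonds 1123.63; capital account: capital transfers received from emigrants 118.04, sale of embassy land to a foreign government 80.74.)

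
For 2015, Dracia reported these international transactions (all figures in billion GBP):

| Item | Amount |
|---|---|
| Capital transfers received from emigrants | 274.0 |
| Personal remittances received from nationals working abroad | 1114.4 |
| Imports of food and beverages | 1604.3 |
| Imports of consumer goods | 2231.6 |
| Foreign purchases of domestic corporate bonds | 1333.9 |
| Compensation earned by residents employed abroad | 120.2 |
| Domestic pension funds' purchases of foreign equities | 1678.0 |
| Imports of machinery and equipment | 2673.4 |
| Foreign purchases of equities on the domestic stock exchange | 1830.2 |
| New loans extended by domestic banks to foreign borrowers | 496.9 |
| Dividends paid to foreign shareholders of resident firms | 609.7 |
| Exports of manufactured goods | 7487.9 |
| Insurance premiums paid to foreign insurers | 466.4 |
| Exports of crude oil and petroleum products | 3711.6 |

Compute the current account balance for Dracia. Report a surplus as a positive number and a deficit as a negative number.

4848.7

Goods: -2231.6 + 7487.9 + 3711.6 - 2673.4 - 1604.3 = 4690.2
Services: -466.4
Primary income: 120.2 - 609.7 = -489.5
Secondary income: 1114.4
Current account = 4690.2 + (-466.4) + (-489.5) + 1114.4 = 4848.7
(Excluded from the current account — capital account: capital transfers received from emigrants 274.0; financial account: foreign purchases of domestic corporate bonds 1333.9, domestic pension funds' purchases of foreign equities 1678.0, foreign purchases of equities on the domestic stock exchange 1830.2, new loans extended by domestic banks to foreign borrowers 496.9.)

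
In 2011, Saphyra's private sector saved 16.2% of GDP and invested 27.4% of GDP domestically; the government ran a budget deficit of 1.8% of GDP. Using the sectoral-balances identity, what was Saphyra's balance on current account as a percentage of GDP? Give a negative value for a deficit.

-13.0

By the sectoral-balances identity, CA = (S_private - I) + (T - G).
Private balance = 16.2 - 27.4 = -11.2
Government balance (T - G) = -1.8
CA = -11.2 + (-1.8) = -13.0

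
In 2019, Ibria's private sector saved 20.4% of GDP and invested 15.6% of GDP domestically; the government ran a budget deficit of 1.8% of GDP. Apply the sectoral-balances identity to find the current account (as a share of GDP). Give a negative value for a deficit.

3.0

By the sectoral-balances identity, CA = (S_private - I) + (T - G).
Private balance = 20.4 - 15.6 = 4.8
Government balance (T - G) = -1.8
CA = 4.8 + (-1.8) = 3.0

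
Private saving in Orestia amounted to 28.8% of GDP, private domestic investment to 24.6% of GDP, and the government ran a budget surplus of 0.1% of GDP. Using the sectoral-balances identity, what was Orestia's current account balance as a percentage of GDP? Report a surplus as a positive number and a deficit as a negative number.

4.3

By the sectoral-balances identity, CA = (S_private - I) + (T - G).
Private balance = 28.8 - 24.6 = 4.2
Government balance (T - G) = 0.1
CA = 4.2 + 0.1 = 4.3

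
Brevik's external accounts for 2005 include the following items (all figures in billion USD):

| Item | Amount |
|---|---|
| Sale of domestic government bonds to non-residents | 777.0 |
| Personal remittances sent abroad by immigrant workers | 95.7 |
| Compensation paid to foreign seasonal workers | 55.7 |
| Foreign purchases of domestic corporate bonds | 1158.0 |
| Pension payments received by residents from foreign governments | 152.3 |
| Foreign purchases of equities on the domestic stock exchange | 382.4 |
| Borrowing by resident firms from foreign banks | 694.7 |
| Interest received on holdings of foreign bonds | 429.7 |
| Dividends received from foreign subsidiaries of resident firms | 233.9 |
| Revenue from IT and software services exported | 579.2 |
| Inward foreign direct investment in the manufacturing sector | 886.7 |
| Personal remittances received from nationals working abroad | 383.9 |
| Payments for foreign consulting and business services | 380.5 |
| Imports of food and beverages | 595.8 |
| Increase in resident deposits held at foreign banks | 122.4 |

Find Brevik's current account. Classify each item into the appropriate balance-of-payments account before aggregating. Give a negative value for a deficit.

Goods: -595.8
Services: 579.2 - 380.5 = 198.7
Primary income: -55.7 + 233.9 + 429.7 = 607.9
Secondary income: 152.3 + 383.9 - 95.7 = 440.5
Current account = (-595.8) + 198.7 + 607.9 + 440.5 = 651.3
(Excluded from the current account — financial account: sale of domestic government bonds to non-residents 777.0, foreign purchases of domestic corporate bonds 1158.0, foreign purchases of equities on the domestic stock exchange 382.4, borrowing by resident firms from foreign banks 694.7, inward foreign direct investment in the manufacturing sector 886.7, increase in resident deposits held at foreign banks 122.4.)

651.3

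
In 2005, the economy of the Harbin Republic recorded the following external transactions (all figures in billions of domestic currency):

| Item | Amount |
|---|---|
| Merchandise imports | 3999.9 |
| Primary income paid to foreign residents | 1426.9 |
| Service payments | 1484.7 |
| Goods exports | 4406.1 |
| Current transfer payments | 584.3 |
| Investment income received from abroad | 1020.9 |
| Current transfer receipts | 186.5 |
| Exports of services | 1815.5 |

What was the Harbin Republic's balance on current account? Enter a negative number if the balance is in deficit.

-66.8

Goods balance = 4406.1 - 3999.9 = 406.2
Services balance = 1815.5 - 1484.7 = 330.8
Trade balance (goods + services) = 406.2 + 330.8 = 737.0
Net primary income = 1020.9 - 1426.9 = -406.0
Net secondary income = 186.5 - 584.3 = -397.8
Current account = 737.0 + (-406.0) + (-397.8) = -66.8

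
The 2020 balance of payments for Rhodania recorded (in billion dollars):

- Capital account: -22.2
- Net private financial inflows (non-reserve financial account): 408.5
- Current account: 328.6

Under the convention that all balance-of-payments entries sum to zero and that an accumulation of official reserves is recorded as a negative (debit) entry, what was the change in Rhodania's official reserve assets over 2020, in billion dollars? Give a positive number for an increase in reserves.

714.9

Official reserve transactions balance = -(328.6 + (-22.2) + 408.5) = -714.9
An accumulation of reserves is recorded as a debit (negative entry), so the change in the stock of reserves is the negative of that balance.
Change in official reserves = -(-714.9) = 714.9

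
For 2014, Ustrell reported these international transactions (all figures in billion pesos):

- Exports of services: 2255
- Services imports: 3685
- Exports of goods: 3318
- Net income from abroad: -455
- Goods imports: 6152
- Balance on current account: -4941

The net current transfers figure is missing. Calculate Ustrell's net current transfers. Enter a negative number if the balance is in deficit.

-222

Current account = goods balance + services balance + net primary income + net secondary income
Sum of the known components = -4719
Net current transfers = CA - (known components) = -4941 - (-4719) = -222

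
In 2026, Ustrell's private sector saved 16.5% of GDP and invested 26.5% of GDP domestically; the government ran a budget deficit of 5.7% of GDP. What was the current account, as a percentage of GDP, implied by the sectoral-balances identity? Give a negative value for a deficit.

-15.7

By the sectoral-balances identity, CA = (S_private - I) + (T - G).
Private balance = 16.5 - 26.5 = -10.0
Government balance (T - G) = -5.7
CA = -10.0 + (-5.7) = -15.7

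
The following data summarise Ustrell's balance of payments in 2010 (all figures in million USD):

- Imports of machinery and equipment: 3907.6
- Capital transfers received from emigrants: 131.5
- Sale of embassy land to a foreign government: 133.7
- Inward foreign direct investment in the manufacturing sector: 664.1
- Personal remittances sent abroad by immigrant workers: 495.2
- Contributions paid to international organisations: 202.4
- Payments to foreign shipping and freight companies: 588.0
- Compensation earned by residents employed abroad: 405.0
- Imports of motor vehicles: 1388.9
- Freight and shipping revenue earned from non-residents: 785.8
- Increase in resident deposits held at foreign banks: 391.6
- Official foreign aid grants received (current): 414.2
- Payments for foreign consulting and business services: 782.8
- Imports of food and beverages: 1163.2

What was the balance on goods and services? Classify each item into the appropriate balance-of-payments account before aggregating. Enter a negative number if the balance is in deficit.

-7044.7

Goods: -1388.9 - 3907.6 - 1163.2 = -6459.7
Services: -782.8 - 588.0 + 785.8 = -585.0
Trade balance = -6459.7 + (-585.0) = -7044.7
(Excluded from the trade balance — capital account: capital transfers received from emigrants 131.5, sale of embassy land to a foreign government 133.7; financial account: inward foreign direct investment in the manufacturing sector 664.1, increase in resident deposits held at foreign banks 391.6; secondary income: personal remittances sent abroad by immigrant workers 495.2, contributions paid to international organisations 202.4, official foreign aid grants received (current) 414.2; primary income: compensation earned by residents employed abroad 405.0.)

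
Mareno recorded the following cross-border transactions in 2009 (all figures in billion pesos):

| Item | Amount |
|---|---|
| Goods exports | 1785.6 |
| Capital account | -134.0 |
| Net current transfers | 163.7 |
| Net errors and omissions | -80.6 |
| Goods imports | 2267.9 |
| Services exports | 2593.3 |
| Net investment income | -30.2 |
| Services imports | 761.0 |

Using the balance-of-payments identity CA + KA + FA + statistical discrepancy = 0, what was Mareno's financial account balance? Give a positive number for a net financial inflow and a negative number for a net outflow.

-1268.9

Goods balance = 1785.6 - 2267.9 = -482.3
Services balance = 2593.3 - 761.0 = 1832.3
Trade balance (goods + services) = -482.3 + 1832.3 = 1350.0
Net primary income = -30.2
Net secondary income = 163.7
Current account = 1350.0 + (-30.2) + 163.7 = 1483.5
Financial account = -(1483.5 + (-134.0) + (-80.6)) = -1268.9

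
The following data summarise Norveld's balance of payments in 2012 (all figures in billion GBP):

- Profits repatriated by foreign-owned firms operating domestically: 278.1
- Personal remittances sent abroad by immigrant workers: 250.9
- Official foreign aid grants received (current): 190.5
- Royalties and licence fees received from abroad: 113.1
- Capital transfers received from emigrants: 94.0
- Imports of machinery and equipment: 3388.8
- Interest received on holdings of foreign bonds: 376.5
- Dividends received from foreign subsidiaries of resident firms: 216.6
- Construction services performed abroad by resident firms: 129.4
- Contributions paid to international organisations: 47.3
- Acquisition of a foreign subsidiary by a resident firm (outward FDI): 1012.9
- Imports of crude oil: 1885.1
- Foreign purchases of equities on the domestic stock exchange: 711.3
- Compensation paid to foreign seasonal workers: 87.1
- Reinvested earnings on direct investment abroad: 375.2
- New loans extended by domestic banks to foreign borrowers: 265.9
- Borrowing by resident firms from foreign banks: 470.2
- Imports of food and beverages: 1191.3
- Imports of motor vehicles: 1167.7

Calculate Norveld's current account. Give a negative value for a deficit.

-6895.0

Goods: -1167.7 - 3388.8 - 1885.1 - 1191.3 = -7632.9
Services: 113.1 + 129.4 = 242.5
Primary income: -87.1 - 278.1 + 375.2 + 376.5 + 216.6 = 603.1
Secondary income: 190.5 - 250.9 - 47.3 = -107.7
Current account = (-7632.9) + 242.5 + 603.1 + (-107.7) = -6895.0
(Excluded from the current account — capital account: capital transfers received from emigrants 94.0; financial account: acquisition of a foreign subsidiary by a resident firm (outward FDI) 1012.9, foreign purchases of equities on the domestic stock exchange 711.3, new loans extended by domestic banks to foreign borrowers 265.9, borrowing by resident firms from foreign banks 470.2.)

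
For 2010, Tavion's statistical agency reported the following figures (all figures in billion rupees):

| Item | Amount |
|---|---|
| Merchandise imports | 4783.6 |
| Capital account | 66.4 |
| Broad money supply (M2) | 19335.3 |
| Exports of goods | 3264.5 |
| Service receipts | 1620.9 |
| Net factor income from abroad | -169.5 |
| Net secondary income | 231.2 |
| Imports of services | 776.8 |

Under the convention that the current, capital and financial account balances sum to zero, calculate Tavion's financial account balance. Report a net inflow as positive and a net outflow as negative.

546.9

Goods balance = 3264.5 - 4783.6 = -1519.1
Services balance = 1620.9 - 776.8 = 844.1
Trade balance (goods + services) = -1519.1 + 844.1 = -675.0
Net primary income = -169.5
Net secondary income = 231.2
Current account = -675.0 + (-169.5) + 231.2 = -613.3
Financial account = -(-613.3 + 66.4) = 546.9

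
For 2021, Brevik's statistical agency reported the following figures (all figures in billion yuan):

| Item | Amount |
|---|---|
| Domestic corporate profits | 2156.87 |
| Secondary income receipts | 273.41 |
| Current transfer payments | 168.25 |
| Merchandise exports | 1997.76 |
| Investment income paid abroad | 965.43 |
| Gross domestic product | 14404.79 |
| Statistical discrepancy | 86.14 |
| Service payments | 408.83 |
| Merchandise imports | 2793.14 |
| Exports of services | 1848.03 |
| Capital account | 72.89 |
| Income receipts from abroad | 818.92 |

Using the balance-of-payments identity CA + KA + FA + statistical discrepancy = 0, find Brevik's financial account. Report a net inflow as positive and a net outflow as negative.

-761.50

Goods balance = 1997.76 - 2793.14 = -795.38
Services balance = 1848.03 - 408.83 = 1439.20
Trade balance (goods + services) = -795.38 + 1439.20 = 643.82
Net primary income = 818.92 - 965.43 = -146.51
Net secondary income = 273.41 - 168.25 = 105.16
Current account = 643.82 + (-146.51) + 105.16 = 602.47
Financial account = -(602.47 + 72.89 + 86.14) = -761.50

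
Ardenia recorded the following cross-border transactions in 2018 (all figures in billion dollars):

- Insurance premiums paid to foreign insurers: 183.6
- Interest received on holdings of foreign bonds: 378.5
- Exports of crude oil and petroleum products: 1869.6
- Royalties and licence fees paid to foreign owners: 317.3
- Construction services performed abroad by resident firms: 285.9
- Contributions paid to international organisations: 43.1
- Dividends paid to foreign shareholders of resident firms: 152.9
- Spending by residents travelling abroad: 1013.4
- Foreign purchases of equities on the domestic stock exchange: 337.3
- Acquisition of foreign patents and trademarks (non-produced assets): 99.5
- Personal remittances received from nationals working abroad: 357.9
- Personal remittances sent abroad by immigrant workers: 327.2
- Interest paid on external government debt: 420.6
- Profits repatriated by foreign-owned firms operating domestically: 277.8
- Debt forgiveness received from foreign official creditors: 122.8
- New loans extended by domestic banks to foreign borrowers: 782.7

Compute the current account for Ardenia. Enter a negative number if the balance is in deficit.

156.0

Goods: 1869.6
Services: -317.3 + 285.9 - 183.6 - 1013.4 = -1228.4
Primary income: -420.6 - 277.8 - 152.9 + 378.5 = -472.8
Secondary income: 357.9 - 327.2 - 43.1 = -12.4
Current account = 1869.6 + (-1228.4) + (-472.8) + (-12.4) = 156.0
(Excluded from the current account — financial account: foreign purchases of equities on the domestic stock exchange 337.3, new loans extended by domestic banks to foreign borrowers 782.7; capital account: acquisition of foreign patents and trademarks (non-produced assets) 99.5, debt forgiveness received from foreign official creditors 122.8.)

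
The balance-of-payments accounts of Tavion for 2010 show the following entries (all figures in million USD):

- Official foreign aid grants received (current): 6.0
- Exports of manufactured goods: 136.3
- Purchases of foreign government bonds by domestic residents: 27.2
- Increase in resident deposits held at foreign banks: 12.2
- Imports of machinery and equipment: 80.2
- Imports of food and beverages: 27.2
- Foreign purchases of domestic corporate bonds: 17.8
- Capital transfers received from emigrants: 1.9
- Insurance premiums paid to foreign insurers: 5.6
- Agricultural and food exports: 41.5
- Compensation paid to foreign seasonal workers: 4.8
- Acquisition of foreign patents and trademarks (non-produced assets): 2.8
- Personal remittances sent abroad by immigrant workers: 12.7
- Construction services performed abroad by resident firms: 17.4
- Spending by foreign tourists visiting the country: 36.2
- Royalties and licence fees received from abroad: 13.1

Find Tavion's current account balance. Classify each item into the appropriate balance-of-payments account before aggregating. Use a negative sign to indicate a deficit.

Goods: 136.3 - 80.2 + 41.5 - 27.2 = 70.4
Services: -5.6 + 17.4 + 36.2 + 13.1 = 61.1
Primary income: -4.8
Secondary income: 6.0 - 12.7 = -6.7
Current account = 70.4 + 61.1 + (-4.8) + (-6.7) = 120.0
(Excluded from the current account — financial account: purchases of foreign government bonds by domestic residents 27.2, increase in resident deposits held at foreign banks 12.2, foreign purchases of domestic corporate bonds 17.8; capital account: capital transfers received from emigrants 1.9, acquisition of foreign patents and trademarks (non-produced assets) 2.8.)

120.0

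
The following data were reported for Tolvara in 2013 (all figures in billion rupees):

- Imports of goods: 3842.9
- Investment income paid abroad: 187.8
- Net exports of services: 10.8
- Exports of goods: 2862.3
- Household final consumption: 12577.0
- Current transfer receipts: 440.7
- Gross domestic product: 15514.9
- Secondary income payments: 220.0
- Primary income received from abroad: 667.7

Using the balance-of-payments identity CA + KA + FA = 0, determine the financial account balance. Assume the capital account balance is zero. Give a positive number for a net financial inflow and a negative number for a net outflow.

Goods balance = 2862.3 - 3842.9 = -980.6
Services balance = 10.8
Trade balance (goods + services) = -980.6 + 10.8 = -969.8
Net primary income = 667.7 - 187.8 = 479.9
Net secondary income = 440.7 - 220.0 = 220.7
Current account = -969.8 + 479.9 + 220.7 = -269.2
Financial account = -(-269.2) = 269.2

269.2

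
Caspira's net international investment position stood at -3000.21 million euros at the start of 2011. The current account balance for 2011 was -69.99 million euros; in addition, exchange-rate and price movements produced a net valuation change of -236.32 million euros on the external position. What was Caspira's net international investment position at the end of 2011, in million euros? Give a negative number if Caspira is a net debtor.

Change in NIIP = current account + net valuation change = -69.99 + (-236.32) = -306.31
End-of-year NIIP = -3000.21 + (-306.31) = -3306.52

-3306.52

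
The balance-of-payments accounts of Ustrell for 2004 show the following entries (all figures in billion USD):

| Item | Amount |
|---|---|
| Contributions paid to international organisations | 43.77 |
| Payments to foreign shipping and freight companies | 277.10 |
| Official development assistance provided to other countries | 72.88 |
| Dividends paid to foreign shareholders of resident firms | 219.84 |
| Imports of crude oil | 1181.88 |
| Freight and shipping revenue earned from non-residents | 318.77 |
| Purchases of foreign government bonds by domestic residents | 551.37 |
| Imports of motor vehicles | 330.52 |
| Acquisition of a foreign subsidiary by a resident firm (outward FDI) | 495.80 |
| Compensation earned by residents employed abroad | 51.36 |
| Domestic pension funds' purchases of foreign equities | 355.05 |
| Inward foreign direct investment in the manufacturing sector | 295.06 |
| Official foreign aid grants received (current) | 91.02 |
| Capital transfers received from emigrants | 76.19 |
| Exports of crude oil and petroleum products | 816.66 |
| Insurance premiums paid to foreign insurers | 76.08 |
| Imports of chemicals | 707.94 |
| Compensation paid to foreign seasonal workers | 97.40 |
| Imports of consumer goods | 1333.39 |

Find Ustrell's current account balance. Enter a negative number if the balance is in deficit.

Goods: -1333.39 - 330.52 - 707.94 - 1181.88 + 816.66 = -2737.07
Services: -277.10 - 76.08 + 318.77 = -34.41
Primary income: -97.40 + 51.36 - 219.84 = -265.88
Secondary income: 91.02 - 43.77 - 72.88 = -25.63
Current account = (-2737.07) + (-34.41) + (-265.88) + (-25.63) = -3062.99
(Excluded from the current account — financial account: purchases of foreign government bonds by domestic residents 551.37, acquisition of a foreign subsidiary by a resident firm (outward FDI) 495.80, domestic pension funds' purchases of foreign equities 355.05, inward foreign direct investment in the manufacturing sector 295.06; capital account: capital transfers received from emigrants 76.19.)

-3062.99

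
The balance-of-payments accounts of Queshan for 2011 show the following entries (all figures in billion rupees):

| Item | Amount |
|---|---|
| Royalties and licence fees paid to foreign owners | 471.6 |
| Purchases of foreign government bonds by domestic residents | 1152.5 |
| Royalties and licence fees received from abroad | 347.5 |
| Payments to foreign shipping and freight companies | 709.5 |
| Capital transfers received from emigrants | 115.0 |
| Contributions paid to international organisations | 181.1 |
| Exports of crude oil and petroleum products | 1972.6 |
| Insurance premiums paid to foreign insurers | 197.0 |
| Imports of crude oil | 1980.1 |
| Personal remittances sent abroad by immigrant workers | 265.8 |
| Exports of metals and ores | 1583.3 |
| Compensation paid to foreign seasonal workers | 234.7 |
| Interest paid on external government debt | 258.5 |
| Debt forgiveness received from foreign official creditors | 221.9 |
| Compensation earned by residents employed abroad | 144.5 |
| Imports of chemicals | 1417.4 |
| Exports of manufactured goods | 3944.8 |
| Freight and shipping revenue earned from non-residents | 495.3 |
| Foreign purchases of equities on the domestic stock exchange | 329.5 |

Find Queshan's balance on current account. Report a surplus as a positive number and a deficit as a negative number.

Goods: 1583.3 - 1417.4 + 1972.6 - 1980.1 + 3944.8 = 4103.2
Services: -709.5 + 347.5 + 495.3 - 471.6 - 197.0 = -535.3
Primary income: 144.5 - 234.7 - 258.5 = -348.7
Secondary income: -181.1 - 265.8 = -446.9
Current account = 4103.2 + (-535.3) + (-348.7) + (-446.9) = 2772.3
(Excluded from the current account — financial account: purchases of foreign government bonds by domestic residents 1152.5, foreign purchases of equities on the domestic stock exchange 329.5; capital account: capital transfers received from emigrants 115.0, debt forgiveness received from foreign official creditors 221.9.)

2772.3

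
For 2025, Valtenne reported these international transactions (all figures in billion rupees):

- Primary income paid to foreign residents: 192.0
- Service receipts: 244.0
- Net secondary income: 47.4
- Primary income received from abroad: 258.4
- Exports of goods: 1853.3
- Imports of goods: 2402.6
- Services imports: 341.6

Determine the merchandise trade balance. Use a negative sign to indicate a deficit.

-549.3

Goods balance = 1853.3 - 2402.6 = -549.3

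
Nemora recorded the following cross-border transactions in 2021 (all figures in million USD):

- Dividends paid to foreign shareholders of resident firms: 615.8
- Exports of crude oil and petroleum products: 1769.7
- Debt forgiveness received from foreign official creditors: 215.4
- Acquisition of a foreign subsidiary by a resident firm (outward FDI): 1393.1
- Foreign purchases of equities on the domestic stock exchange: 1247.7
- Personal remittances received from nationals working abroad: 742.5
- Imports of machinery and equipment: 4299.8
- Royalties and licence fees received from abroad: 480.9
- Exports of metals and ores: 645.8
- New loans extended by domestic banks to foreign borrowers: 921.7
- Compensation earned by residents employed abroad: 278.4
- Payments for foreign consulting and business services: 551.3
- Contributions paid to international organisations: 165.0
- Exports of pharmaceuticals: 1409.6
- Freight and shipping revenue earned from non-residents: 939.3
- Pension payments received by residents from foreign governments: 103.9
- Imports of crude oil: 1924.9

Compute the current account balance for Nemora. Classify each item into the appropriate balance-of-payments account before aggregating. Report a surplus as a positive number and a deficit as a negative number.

Goods: 1409.6 + 645.8 + 1769.7 - 1924.9 - 4299.8 = -2399.6
Services: 480.9 + 939.3 - 551.3 = 868.9
Primary income: 278.4 - 615.8 = -337.4
Secondary income: 103.9 - 165.0 + 742.5 = 681.4
Current account = (-2399.6) + 868.9 + (-337.4) + 681.4 = -1186.7
(Excluded from the current account — capital account: debt forgiveness received from foreign official creditors 215.4; financial account: acquisition of a foreign subsidiary by a resident firm (outward FDI) 1393.1, foreign purchases of equities on the domestic stock exchange 1247.7, new loans extended by domestic banks to foreign borrowers 921.7.)

-1186.7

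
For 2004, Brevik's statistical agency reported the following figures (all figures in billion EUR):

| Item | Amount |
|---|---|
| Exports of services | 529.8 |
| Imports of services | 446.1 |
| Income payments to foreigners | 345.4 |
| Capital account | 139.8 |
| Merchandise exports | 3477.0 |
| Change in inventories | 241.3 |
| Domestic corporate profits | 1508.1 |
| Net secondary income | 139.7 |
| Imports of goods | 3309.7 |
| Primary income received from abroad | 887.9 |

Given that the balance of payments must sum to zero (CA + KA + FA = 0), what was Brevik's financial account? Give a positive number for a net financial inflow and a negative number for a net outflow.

Goods balance = 3477.0 - 3309.7 = 167.3
Services balance = 529.8 - 446.1 = 83.7
Trade balance (goods + services) = 167.3 + 83.7 = 251.0
Net primary income = 887.9 - 345.4 = 542.5
Net secondary income = 139.7
Current account = 251.0 + 542.5 + 139.7 = 933.2
Financial account = -(933.2 + 139.8) = -1073.0

-1073.0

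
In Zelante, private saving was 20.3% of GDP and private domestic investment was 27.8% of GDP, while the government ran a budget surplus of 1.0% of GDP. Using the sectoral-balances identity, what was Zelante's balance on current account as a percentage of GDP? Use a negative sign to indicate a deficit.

-6.5

By the sectoral-balances identity, CA = (S_private - I) + (T - G).
Private balance = 20.3 - 27.8 = -7.5
Government balance (T - G) = 1.0
CA = -7.5 + 1.0 = -6.5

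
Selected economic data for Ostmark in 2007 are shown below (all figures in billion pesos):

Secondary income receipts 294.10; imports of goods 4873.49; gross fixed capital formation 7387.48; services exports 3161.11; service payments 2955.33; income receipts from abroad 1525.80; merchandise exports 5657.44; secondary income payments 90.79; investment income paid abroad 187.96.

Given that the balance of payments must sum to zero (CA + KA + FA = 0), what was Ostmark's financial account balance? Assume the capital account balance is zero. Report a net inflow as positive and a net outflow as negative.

Goods balance = 5657.44 - 4873.49 = 783.95
Services balance = 3161.11 - 2955.33 = 205.78
Trade balance (goods + services) = 783.95 + 205.78 = 989.73
Net primary income = 1525.80 - 187.96 = 1337.84
Net secondary income = 294.10 - 90.79 = 203.31
Current account = 989.73 + 1337.84 + 203.31 = 2530.88
Financial account = -(2530.88) = -2530.88

-2530.88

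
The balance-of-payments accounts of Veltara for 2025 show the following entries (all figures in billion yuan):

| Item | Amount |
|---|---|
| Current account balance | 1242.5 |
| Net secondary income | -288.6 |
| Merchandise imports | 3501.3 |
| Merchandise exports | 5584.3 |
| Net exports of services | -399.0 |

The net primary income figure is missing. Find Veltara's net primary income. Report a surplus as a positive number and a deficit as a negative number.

-152.9

Current account = goods balance + services balance + net primary income + net secondary income
Sum of the known components = 1395.4
Net primary income = CA - (known components) = 1242.5 - 1395.4 = -152.9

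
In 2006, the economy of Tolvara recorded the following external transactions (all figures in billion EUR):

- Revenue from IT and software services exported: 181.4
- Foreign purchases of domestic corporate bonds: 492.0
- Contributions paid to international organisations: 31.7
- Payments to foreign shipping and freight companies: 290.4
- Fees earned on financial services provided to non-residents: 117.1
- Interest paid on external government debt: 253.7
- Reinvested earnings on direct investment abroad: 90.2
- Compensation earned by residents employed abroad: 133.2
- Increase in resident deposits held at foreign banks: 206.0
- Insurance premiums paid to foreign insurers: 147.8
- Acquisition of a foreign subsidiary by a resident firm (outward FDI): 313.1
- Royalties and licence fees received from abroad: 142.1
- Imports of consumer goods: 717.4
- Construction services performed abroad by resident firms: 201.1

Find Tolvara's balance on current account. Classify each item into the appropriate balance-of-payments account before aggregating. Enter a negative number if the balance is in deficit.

-575.9

Goods: -717.4
Services: 117.1 + 201.1 - 147.8 - 290.4 + 142.1 + 181.4 = 203.5
Primary income: -253.7 + 90.2 + 133.2 = -30.3
Secondary income: -31.7
Current account = (-717.4) + 203.5 + (-30.3) + (-31.7) = -575.9
(Excluded from the current account — financial account: foreign purchases of domestic corporate bonds 492.0, increase in resident deposits held at foreign banks 206.0, acquisition of a foreign subsidiary by a resident firm (outward FDI) 313.1.)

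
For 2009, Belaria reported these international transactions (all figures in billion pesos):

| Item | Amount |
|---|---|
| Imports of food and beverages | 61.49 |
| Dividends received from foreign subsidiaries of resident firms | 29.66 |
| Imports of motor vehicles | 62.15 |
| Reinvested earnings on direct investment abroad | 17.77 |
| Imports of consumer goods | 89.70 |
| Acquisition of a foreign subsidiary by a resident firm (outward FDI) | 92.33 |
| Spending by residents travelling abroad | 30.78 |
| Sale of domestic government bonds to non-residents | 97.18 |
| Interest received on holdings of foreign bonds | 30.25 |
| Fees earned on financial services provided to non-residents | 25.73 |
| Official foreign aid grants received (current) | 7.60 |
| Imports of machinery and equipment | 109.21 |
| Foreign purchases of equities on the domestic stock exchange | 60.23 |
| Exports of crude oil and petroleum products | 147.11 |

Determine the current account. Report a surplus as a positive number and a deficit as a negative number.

Goods: -109.21 + 147.11 - 89.70 - 62.15 - 61.49 = -175.44
Services: -30.78 + 25.73 = -5.05
Primary income: 17.77 + 30.25 + 29.66 = 77.68
Secondary income: 7.60
Current account = (-175.44) + (-5.05) + 77.68 + 7.60 = -95.21
(Excluded from the current account — financial account: acquisition of a foreign subsidiary by a resident firm (outward FDI) 92.33, sale of domestic government bonds to non-residents 97.18, foreign purchases of equities on the domestic stock exchange 60.23.)

-95.21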